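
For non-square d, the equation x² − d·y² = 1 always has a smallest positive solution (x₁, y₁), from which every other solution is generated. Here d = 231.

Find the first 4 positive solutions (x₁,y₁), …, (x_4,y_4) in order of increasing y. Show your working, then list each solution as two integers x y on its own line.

76 5
11551 760
1755676 115515
266851201 17557520

[15; 5,30] for √231; ℓ=2 ⇒ convergent index 1
k=0  a_k=15  p_k/q_k = 15/1
k=1  a_k=5  p_k/q_k = 76/5
→ (76, 5).  Check: 76²=5776, 231·5²=5775, difference 1.
(76+5√231)^2 = 11551 + 760√231
(76+5√231)^3 = 1755676 + 115515√231
(76+5√231)^4 = 266851201 + 17557520√231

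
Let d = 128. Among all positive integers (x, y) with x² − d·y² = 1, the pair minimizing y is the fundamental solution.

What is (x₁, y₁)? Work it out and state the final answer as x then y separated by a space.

577 51

d=128: √d = [11; 3,5,3,22] (ℓ=4, even), read p_3/q_3
a_0=11:  p_0=11·1+0=11,  q_0=11·0+1=1
…
a_2=5:  p_2=5·34+11=181,  q_2=5·3+1=16
a_3=3:  p_3=3·181+34=577,  q_3=3·16+3=51
fundamental: x₁=577, y₁=51  (since 332929 − 128·2601 = 1)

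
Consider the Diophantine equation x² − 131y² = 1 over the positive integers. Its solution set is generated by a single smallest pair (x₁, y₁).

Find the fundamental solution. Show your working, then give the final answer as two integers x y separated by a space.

√131 → a₀=11, period (2,4,11,4,2,22); ℓ=6 even so k=5
step 0: (11, 1)  from 11·(1,0) + (0,1)
…
step 2: (103, 9)  from 4·(23,2) + (11,1)
…
step 4: (4727, 413)  from 4·(1156,101) + (103,9)
step 5: (10610, 927)  from 2·(4727,413) + (1156,101)
fundamental: x₁=10610, y₁=927  (since 112572100 − 131·859329 = 1)

10610 927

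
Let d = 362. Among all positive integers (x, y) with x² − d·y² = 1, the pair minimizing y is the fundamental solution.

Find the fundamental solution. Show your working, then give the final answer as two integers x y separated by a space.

d=362: √d = [19; 38] (ℓ=1, odd), read p_1/q_1
k=0  a_k=19  p_k/q_k = 19/1
k=1  a_k=38  p_k/q_k = 723/38
→ (723, 38).  Check: 723²=522729, 362·38²=522728, difference 1.

723 38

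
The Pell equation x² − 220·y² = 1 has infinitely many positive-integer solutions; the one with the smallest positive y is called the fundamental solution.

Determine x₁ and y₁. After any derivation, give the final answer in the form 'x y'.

89 6

[14; 1,4,1,28] for √220; ℓ=4 ⇒ convergent index 3
step 0: (14, 1)  from 14·(1,0) + (0,1)
step 1: (15, 1)  from 1·(14,1) + (1,0)
step 2: (74, 5)  from 4·(15,1) + (14,1)
step 3: (89, 6)  from 1·(74,5) + (15,1)
fundamental: x₁=89, y₁=6  (since 7921 − 220·36 = 1)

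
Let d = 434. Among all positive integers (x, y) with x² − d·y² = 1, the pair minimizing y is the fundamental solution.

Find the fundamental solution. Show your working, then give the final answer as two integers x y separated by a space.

125 6

[20; 1,4,1,40] for √434; ℓ=4 ⇒ convergent index 3
i=0: a=20 ⇒ p=20, q=1
…
i=2: a=4 ⇒ p=104, q=5
i=3: a=1 ⇒ p=125, q=6
(x₁, y₁) = (125, 6);  125² − 434·6² = 1 ✓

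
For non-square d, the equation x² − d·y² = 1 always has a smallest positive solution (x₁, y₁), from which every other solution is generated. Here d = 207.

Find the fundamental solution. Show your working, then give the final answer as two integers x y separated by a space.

√207 → a₀=14, period (2,1,1,2,1,1,2,28); ℓ=8 even so k=7
a_0=14:  p_0=14·1+0=14,  q_0=14·0+1=1
…
a_5=1:  p_5=1·187+72=259,  q_5=1·13+5=18
a_6=1:  p_6=1·259+187=446,  q_6=1·18+13=31
a_7=2:  p_7=2·446+259=1151,  q_7=2·31+18=80
fundamental: x₁=1151, y₁=80  (since 1324801 − 207·6400 = 1)

1151 80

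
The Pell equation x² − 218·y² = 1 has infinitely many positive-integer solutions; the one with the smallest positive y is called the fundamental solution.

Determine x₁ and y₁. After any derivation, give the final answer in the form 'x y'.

d=218: √d = [14; 1,3,3,1,28] (ℓ=5, odd), read p_9/q_9
step 0: (14, 1)  from 14·(1,0) + (0,1)
step 1: (15, 1)  from 1·(14,1) + (1,0)
…
step 4: (251, 17)  from 1·(192,13) + (59,4)
…
step 6: (7471, 506)  from 1·(7220,489) + (251,17)
step 7: (29633, 2007)  from 3·(7471,506) + (7220,489)
step 8: (96370, 6527)  from 3·(29633,2007) + (7471,506)
step 9: (126003, 8534)  from 1·(96370,6527) + (29633,2007)
fundamental: x₁=126003, y₁=8534  (since 15876756009 − 218·72829156 = 1)

126003 8534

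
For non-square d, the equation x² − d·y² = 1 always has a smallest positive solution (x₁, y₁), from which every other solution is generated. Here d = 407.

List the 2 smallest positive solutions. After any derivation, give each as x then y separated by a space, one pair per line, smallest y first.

2663 132
14183137 703032

√407 → a₀=20, period (5,1,2,1,5,40); ℓ=6 even so k=5
step 0: (20, 1)  from 20·(1,0) + (0,1)
…
step 2: (121, 6)  from 1·(101,5) + (20,1)
step 3: (343, 17)  from 2·(121,6) + (101,5)
step 4: (464, 23)  from 1·(343,17) + (121,6)
step 5: (2663, 132)  from 5·(464,23) + (343,17)
→ (2663, 132).  Check: 2663²=7091569, 407·132²=7091568, difference 1.
k=2:  x_2 = 2663·2663+407·132·132 = 14183137,  y_2 = 2663·132+132·2663 = 703032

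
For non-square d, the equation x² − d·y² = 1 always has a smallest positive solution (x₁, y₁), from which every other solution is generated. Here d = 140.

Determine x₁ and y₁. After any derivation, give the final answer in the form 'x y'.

d=140: √d = [11; 1,4,1,22] (ℓ=4, even), read p_3/q_3
step 0: (11, 1)  from 11·(1,0) + (0,1)
…
step 2: (59, 5)  from 4·(12,1) + (11,1)
step 3: (71, 6)  from 1·(59,5) + (12,1)
fundamental: x₁=71, y₁=6  (since 5041 − 140·36 = 1)

71 6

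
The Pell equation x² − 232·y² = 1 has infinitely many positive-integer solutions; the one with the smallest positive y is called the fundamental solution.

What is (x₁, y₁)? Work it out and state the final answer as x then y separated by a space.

19603 1287

√232 → a₀=15, period (4,3,7,3,4,30); ℓ=6 even so k=5
i=0: a=15 ⇒ p=15, q=1
i=1: a=4 ⇒ p=61, q=4
i=2: a=3 ⇒ p=198, q=13
i=3: a=7 ⇒ p=1447, q=95
i=4: a=3 ⇒ p=4539, q=298
i=5: a=4 ⇒ p=19603, q=1287
fundamental: x₁=19603, y₁=1287  (since 384277609 − 232·1656369 = 1)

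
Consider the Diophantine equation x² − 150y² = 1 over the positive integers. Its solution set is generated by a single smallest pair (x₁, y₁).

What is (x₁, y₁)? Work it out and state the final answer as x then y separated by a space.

49 4

[12; 4,24] for √150; ℓ=2 ⇒ convergent index 1
a_0=12:  p_0=12·1+0=12,  q_0=12·0+1=1
a_1=4:  p_1=4·12+1=49,  q_1=4·1+0=4
(x₁, y₁) = (49, 4);  49² − 150·4² = 1 ✓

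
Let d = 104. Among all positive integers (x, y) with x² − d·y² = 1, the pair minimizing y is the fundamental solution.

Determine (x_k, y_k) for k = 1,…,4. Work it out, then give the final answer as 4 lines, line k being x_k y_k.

√104 = [10; 5,20, …], period ℓ=2 (even) → k=1
a_0=10:  p_0=10·1+0=10,  q_0=10·0+1=1
a_1=5:  p_1=5·10+1=51,  q_1=5·1+0=5
(x₁, y₁) = (51, 5);  51² − 104·5² = 1 ✓
(51+5√104)^2 = 5201 + 510√104
(51+5√104)^3 = 530451 + 52015√104
(51+5√104)^4 = 54100801 + 5305020√104

51 5
5201 510
530451 52015
54100801 5305020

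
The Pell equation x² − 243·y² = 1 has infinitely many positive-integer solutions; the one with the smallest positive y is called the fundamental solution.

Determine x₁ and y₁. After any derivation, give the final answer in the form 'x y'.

70226 4505

√243 → a₀=15, period (1,1,2,3,15,3,2,1,1,30); ℓ=10 even so k=9
a_0=15:  p_0=15·1+0=15,  q_0=15·0+1=1
…
a_2=1:  p_2=1·16+15=31,  q_2=1·1+1=2
a_3=2:  p_3=2·31+16=78,  q_3=2·2+1=5
…
a_5=15:  p_5=15·265+78=4053,  q_5=15·17+5=260
…
a_7=2:  p_7=2·12424+4053=28901,  q_7=2·797+260=1854
a_8=1:  p_8=1·28901+12424=41325,  q_8=1·1854+797=2651
a_9=1:  p_9=1·41325+28901=70226,  q_9=1·2651+1854=4505
→ (70226, 4505).  Check: 70226²=4931691076, 243·4505²=4931691075, difference 1.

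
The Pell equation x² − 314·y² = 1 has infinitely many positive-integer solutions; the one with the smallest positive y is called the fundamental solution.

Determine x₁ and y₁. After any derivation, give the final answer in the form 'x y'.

392499 22150

d=314: √d = [17; 1,2,1,1,2,1,34] (ℓ=7, odd), read p_13/q_13
k=0  a_k=17  p_k/q_k = 17/1
…
k=4  a_k=1  p_k/q_k = 124/7
k=5  a_k=2  p_k/q_k = 319/18
…
k=9  a_k=2  p_k/q_k = 47029/2654
k=10  a_k=1  p_k/q_k = 62853/3547
k=11  a_k=1  p_k/q_k = 109882/6201
k=12  a_k=2  p_k/q_k = 282617/15949
k=13  a_k=1  p_k/q_k = 392499/22150
fundamental: x₁=392499, y₁=22150  (since 154055465001 − 314·490622500 = 1)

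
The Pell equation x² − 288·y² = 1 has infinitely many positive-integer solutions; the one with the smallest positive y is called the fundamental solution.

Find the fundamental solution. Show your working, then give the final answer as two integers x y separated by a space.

17 1

d=288: √d = [16; 1,32] (ℓ=2, even), read p_1/q_1
k=0  a_k=16  p_k/q_k = 16/1
k=1  a_k=1  p_k/q_k = 17/1
→ (17, 1).  Check: 17²=289, 288·1²=288, difference 1.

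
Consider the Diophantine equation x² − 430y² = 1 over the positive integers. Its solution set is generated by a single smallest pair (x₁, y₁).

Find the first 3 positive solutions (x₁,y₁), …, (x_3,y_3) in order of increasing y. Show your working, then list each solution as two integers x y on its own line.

2862251 138030
16384961574001 790153011060
93795745300289010251 4523232492118854090

√430 → a₀=20, period (1,2,1,3,1,…,2,1,40); ℓ=14 even so k=13
a_0=20:  p_0=20·1+0=20,  q_0=20·0+1=1
…
a_2=2:  p_2=2·21+20=62,  q_2=2·1+1=3
…
a_6=6:  p_6=6·394+311=2675,  q_6=6·19+15=129
…
a_8=6:  p_8=6·21794+2675=133439,  q_8=6·1051+129=6435
a_9=1:  p_9=1·133439+21794=155233,  q_9=1·6435+1051=7486
…
a_12=2:  p_12=2·754371+599138=2107880,  q_12=2·36379+28893=101651
a_13=1:  p_13=1·2107880+754371=2862251,  q_13=1·101651+36379=138030
(x₁, y₁) = (2862251, 138030);  2862251² − 430·138030² = 1 ✓
k=2:  x_2 = 2862251·2862251+430·138030·138030 = 16384961574001,  y_2 = 2862251·138030+138030·2862251 = 790153011060
k=3:  x_3 = 2862251·16384961574001+430·138030·790153011060 = 93795745300289010251,  y_3 = 2862251·790153011060+138030·16384961574001 = 4523232492118854090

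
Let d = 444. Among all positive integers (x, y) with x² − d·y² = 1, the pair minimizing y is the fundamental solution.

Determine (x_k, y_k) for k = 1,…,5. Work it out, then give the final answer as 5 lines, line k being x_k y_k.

d=444: √d = [21; 14,42] (ℓ=2, even), read p_1/q_1
step 0: (21, 1)  from 21·(1,0) + (0,1)
step 1: (295, 14)  from 14·(21,1) + (1,0)
(x₁, y₁) = (295, 14);  295² − 444·14² = 1 ✓
k=2:  x_2 = 295·295+444·14·14 = 174049,  y_2 = 295·14+14·295 = 8260
k=3:  x_3 = 295·174049+444·14·8260 = 102688615,  y_3 = 295·8260+14·174049 = 4873386
k=4:  x_4 = 295·102688615+444·14·4873386 = 60586108801,  y_4 = 295·4873386+14·102688615 = 2875289480
k=5:  x_5 = 295·60586108801+444·14·2875289480 = 35745701503975,  y_5 = 295·2875289480+14·60586108801 = 1696415919814

295 14
174049 8260
102688615 4873386
60586108801 2875289480
35745701503975 1696415919814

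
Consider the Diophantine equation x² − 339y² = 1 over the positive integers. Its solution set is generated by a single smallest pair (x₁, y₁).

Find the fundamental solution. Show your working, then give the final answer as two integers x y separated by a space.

97970 5321

√339 → a₀=18, period (2,2,2,1,17,1,2,2,2,36); ℓ=10 even so k=9
step 0: (18, 1)  from 18·(1,0) + (0,1)
step 1: (37, 2)  from 2·(18,1) + (1,0)
step 2: (92, 5)  from 2·(37,2) + (18,1)
step 3: (221, 12)  from 2·(92,5) + (37,2)
step 4: (313, 17)  from 1·(221,12) + (92,5)
step 5: (5542, 301)  from 17·(313,17) + (221,12)
…
step 7: (17252, 937)  from 2·(5855,318) + (5542,301)
step 8: (40359, 2192)  from 2·(17252,937) + (5855,318)
step 9: (97970, 5321)  from 2·(40359,2192) + (17252,937)
→ (97970, 5321).  Check: 97970²=9598120900, 339·5321²=9598120899, difference 1.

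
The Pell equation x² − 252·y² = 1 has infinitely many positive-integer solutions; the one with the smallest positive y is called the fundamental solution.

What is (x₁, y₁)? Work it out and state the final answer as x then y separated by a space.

d=252: √d = [15; 1,6,1,30] (ℓ=4, even), read p_3/q_3
step 0: (15, 1)  from 15·(1,0) + (0,1)
…
step 2: (111, 7)  from 6·(16,1) + (15,1)
step 3: (127, 8)  from 1·(111,7) + (16,1)
→ (127, 8).  Check: 127²=16129, 252·8²=16128, difference 1.

127 8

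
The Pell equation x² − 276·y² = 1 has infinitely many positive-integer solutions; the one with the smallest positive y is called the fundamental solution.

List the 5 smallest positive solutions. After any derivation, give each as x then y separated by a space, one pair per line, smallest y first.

7775 468
120901249 7277400
1880014414175 113163569532
29234224019520001 1759693498945200
454592181623521601375 27363233795434290468

[16; 1,1,1,1,2,2,2,1,1,1,1,32] for √276; ℓ=12 ⇒ convergent index 11
i=0: a=16 ⇒ p=16, q=1
i=1: a=1 ⇒ p=17, q=1
i=2: a=1 ⇒ p=33, q=2
…
i=7: a=2 ⇒ p=1246, q=75
i=8: a=1 ⇒ p=1761, q=106
…
i=10: a=1 ⇒ p=4768, q=287
i=11: a=1 ⇒ p=7775, q=468
(x₁, y₁) = (7775, 468);  7775² − 276·468² = 1 ✓
(x_2, y_2) = (7775·7775 + 276·468·468, 7775·468 + 468·7775) = (120901249, 7277400)
(x_3, y_3) = (7775·120901249 + 276·468·7277400, 7775·7277400 + 468·120901249) = (1880014414175, 113163569532)
(x_4, y_4) = (7775·1880014414175 + 276·468·113163569532, 7775·113163569532 + 468·1880014414175) = (29234224019520001, 1759693498945200)
(x_5, y_5) = (7775·29234224019520001 + 276·468·1759693498945200, 7775·1759693498945200 + 468·29234224019520001) = (454592181623521601375, 27363233795434290468)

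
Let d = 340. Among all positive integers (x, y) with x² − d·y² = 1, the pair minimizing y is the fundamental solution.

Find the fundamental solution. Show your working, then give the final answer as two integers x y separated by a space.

285769 15498

d=340: √d = [18; 2,3,1,1,1,…,3,2,36] (ℓ=14, even), read p_13/q_13
a_0=18:  p_0=18·1+0=18,  q_0=18·0+1=1
…
a_3=1:  p_3=1·129+37=166,  q_3=1·7+2=9
a_4=1:  p_4=1·166+129=295,  q_4=1·9+7=16
a_5=1:  p_5=1·295+166=461,  q_5=1·16+9=25
a_6=1:  p_6=1·461+295=756,  q_6=1·25+16=41
…
a_9=1:  p_9=1·7265+6509=13774,  q_9=1·394+353=747
…
a_12=3:  p_12=3·34813+21039=125478,  q_12=3·1888+1141=6805
a_13=2:  p_13=2·125478+34813=285769,  q_13=2·6805+1888=15498
fundamental: x₁=285769, y₁=15498  (since 81663921361 − 340·240188004 = 1)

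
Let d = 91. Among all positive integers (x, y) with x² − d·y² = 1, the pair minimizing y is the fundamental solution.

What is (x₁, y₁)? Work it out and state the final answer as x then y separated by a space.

1574 165

√91 → a₀=9, period (1,1,5,1,5,1,1,18); ℓ=8 even so k=7
a_0=9:  p_0=9·1+0=9,  q_0=9·0+1=1
a_1=1:  p_1=1·9+1=10,  q_1=1·1+0=1
a_2=1:  p_2=1·10+9=19,  q_2=1·1+1=2
…
a_5=5:  p_5=5·124+105=725,  q_5=5·13+11=76
a_6=1:  p_6=1·725+124=849,  q_6=1·76+13=89
a_7=1:  p_7=1·849+725=1574,  q_7=1·89+76=165
fundamental: x₁=1574, y₁=165  (since 2477476 − 91·27225 = 1)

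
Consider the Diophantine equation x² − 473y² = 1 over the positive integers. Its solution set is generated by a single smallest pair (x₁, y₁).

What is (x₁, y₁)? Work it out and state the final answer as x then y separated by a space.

[21; 1,2,1,42] for √473; ℓ=4 ⇒ convergent index 3
i=0: a=21 ⇒ p=21, q=1
i=1: a=1 ⇒ p=22, q=1
i=2: a=2 ⇒ p=65, q=3
i=3: a=1 ⇒ p=87, q=4
→ (87, 4).  Check: 87²=7569, 473·4²=7568, difference 1.

87 4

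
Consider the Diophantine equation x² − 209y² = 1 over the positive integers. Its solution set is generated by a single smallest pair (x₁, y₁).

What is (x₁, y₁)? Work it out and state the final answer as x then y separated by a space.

d=209: √d = [14; 2,5,3,2,3,5,2,28] (ℓ=8, even), read p_7/q_7
i=0: a=14 ⇒ p=14, q=1
i=1: a=2 ⇒ p=29, q=2
i=2: a=5 ⇒ p=159, q=11
i=3: a=3 ⇒ p=506, q=35
i=4: a=2 ⇒ p=1171, q=81
…
i=6: a=5 ⇒ p=21266, q=1471
i=7: a=2 ⇒ p=46551, q=3220
fundamental: x₁=46551, y₁=3220  (since 2166995601 − 209·10368400 = 1)

46551 3220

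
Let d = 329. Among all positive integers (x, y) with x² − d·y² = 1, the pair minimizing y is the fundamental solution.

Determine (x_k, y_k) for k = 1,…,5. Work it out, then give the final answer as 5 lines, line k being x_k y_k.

√329 = [18; 7,4,2,1,1,4,1,1,2,4,7,36, …], period ℓ=12 (even) → k=11
a_0=18:  p_0=18·1+0=18,  q_0=18·0+1=1
a_1=7:  p_1=7·18+1=127,  q_1=7·1+0=7
a_2=4:  p_2=4·127+18=526,  q_2=4·7+1=29
…
a_4=1:  p_4=1·1179+526=1705,  q_4=1·65+29=94
a_5=1:  p_5=1·1705+1179=2884,  q_5=1·94+65=159
…
a_8=1:  p_8=1·16125+13241=29366,  q_8=1·889+730=1619
…
a_10=4:  p_10=4·74857+29366=328794,  q_10=4·4127+1619=18127
a_11=7:  p_11=7·328794+74857=2376415,  q_11=7·18127+4127=131016
fundamental: x₁=2376415, y₁=131016  (since 5647348252225 − 329·17165192256 = 1)
n=2: (2376415,131016)∘(2376415,131016) = (2376415·2376415+329·131016·131016, 2376415·131016+131016·2376415) = (11294696504449,622696775280)
n=3: (11294696504449,622696775280)∘(2376415,131016) = (2376415·11294696504449+329·131016·622696775280, 2376415·622696775280+131016·11294696504449) = (53681772387237964255,2959571914453911384)
n=4: (53681772387237964255,2959571914453911384)∘(2376415,131016) = (2376415·53681772387237964255+329·131016·2959571914453911384, 2376415·2959571914453911384+131016·53681772387237964255) = (255140338255224918953587201,14066342182173360946441440)
n=5: (255140338255224918953587201,14066342182173360946441440)∘(2376415,131016) = (2376415·255140338255224918953587201+329·131016·14066342182173360946441440, 2376415·14066342182173360946441440+131016·255140338255224918953587201) = (1212638653869526969777790618564575,66854933113696055535160815363816)

2376415 131016
11294696504449 622696775280
53681772387237964255 2959571914453911384
255140338255224918953587201 14066342182173360946441440
1212638653869526969777790618564575 66854933113696055535160815363816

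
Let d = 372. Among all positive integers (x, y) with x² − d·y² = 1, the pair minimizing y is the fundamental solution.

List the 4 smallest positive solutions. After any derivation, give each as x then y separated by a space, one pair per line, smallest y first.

√372 = [19; 3,2,12,2,3,38, …], period ℓ=6 (even) → k=5
step 0: (19, 1)  from 19·(1,0) + (0,1)
step 1: (58, 3)  from 3·(19,1) + (1,0)
step 2: (135, 7)  from 2·(58,3) + (19,1)
…
step 4: (3491, 181)  from 2·(1678,87) + (135,7)
step 5: (12151, 630)  from 3·(3491,181) + (1678,87)
fundamental: x₁=12151, y₁=630  (since 147646801 − 372·396900 = 1)
(x_2, y_2) = (12151·12151 + 372·630·630, 12151·630 + 630·12151) = (295293601, 15310260)
(x_3, y_3) = (12151·295293601 + 372·630·15310260, 12151·15310260 + 630·295293601) = (7176225079351, 372069937890)
(x_4, y_4) = (12151·7176225079351 + 372·630·372069937890, 12151·372069937890 + 630·7176225079351) = (174396621583094401, 9042043615292520)

12151 630
295293601 15310260
7176225079351 372069937890
174396621583094401 9042043615292520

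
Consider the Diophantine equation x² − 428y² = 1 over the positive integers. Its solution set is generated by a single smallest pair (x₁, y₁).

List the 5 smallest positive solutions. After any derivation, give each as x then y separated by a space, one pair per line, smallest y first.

1850887 89466
6851565373537 331182912684
25362946559057703751 1225964295417811950
93887896135702420679780737 4538242753705644230486616
347551772829818329662915600223687 16799549031354731501369944644834

[20; 1,2,4,1,5,10,5,1,4,2,1,40] for √428; ℓ=12 ⇒ convergent index 11
i=0: a=20 ⇒ p=20, q=1
…
i=6: a=10 ⇒ p=19571, q=946
…
i=8: a=1 ⇒ p=119350, q=5769
…
i=10: a=2 ⇒ p=1273708, q=61567
i=11: a=1 ⇒ p=1850887, q=89466
→ (1850887, 89466).  Check: 1850887²=3425782686769, 428·89466²=3425782686768, difference 1.
n=2: (1850887,89466)∘(1850887,89466) = (1850887·1850887+428·89466·89466, 1850887·89466+89466·1850887) = (6851565373537,331182912684)
n=3: (6851565373537,331182912684)∘(1850887,89466) = (1850887·6851565373537+428·89466·331182912684, 1850887·331182912684+89466·6851565373537) = (25362946559057703751,1225964295417811950)
n=4: (25362946559057703751,1225964295417811950)∘(1850887,89466) = (1850887·25362946559057703751+428·89466·1225964295417811950, 1850887·1225964295417811950+89466·25362946559057703751) = (93887896135702420679780737,4538242753705644230486616)
n=5: (93887896135702420679780737,4538242753705644230486616)∘(1850887,89466) = (1850887·93887896135702420679780737+428·89466·4538242753705644230486616, 1850887·4538242753705644230486616+89466·93887896135702420679780737) = (347551772829818329662915600223687,16799549031354731501369944644834)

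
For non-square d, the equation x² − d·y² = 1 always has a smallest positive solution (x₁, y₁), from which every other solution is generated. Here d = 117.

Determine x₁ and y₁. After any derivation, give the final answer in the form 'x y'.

√117 → a₀=10, period (1,4,2,4,1,20); ℓ=6 even so k=5
a_0=10:  p_0=10·1+0=10,  q_0=10·0+1=1
a_1=1:  p_1=1·10+1=11,  q_1=1·1+0=1
…
a_3=2:  p_3=2·54+11=119,  q_3=2·5+1=11
a_4=4:  p_4=4·119+54=530,  q_4=4·11+5=49
a_5=1:  p_5=1·530+119=649,  q_5=1·49+11=60
(x₁, y₁) = (649, 60);  649² − 117·60² = 1 ✓

649 60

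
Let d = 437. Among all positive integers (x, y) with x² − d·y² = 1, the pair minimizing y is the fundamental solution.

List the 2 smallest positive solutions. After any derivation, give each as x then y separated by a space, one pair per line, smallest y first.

4599 220
42301601 2023560

d=437: √d = [20; 1,9,2,9,1,40] (ℓ=6, even), read p_5/q_5
a_0=20:  p_0=20·1+0=20,  q_0=20·0+1=1
a_1=1:  p_1=1·20+1=21,  q_1=1·1+0=1
a_2=9:  p_2=9·21+20=209,  q_2=9·1+1=10
a_3=2:  p_3=2·209+21=439,  q_3=2·10+1=21
a_4=9:  p_4=9·439+209=4160,  q_4=9·21+10=199
a_5=1:  p_5=1·4160+439=4599,  q_5=1·199+21=220
fundamental: x₁=4599, y₁=220  (since 21150801 − 437·48400 = 1)
k=2:  x_2 = 4599·4599+437·220·220 = 42301601,  y_2 = 4599·220+220·4599 = 2023560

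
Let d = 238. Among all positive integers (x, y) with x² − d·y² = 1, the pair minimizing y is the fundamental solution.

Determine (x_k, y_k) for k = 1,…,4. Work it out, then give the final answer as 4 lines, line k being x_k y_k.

11663 756
272051137 17634456
6345864809999 411341319900
148023642285985537 9594947610352944

d=238: √d = [15; 2,2,1,14,1,2,2,30] (ℓ=8, even), read p_7/q_7
k=0  a_k=15  p_k/q_k = 15/1
…
k=5  a_k=1  p_k/q_k = 1697/110
k=6  a_k=2  p_k/q_k = 4983/323
k=7  a_k=2  p_k/q_k = 11663/756
(x₁, y₁) = (11663, 756);  11663² − 238·756² = 1 ✓
(x_2, y_2) = (11663·11663 + 238·756·756, 11663·756 + 756·11663) = (272051137, 17634456)
(x_3, y_3) = (11663·272051137 + 238·756·17634456, 11663·17634456 + 756·272051137) = (6345864809999, 411341319900)
(x_4, y_4) = (11663·6345864809999 + 238·756·411341319900, 11663·411341319900 + 756·6345864809999) = (148023642285985537, 9594947610352944)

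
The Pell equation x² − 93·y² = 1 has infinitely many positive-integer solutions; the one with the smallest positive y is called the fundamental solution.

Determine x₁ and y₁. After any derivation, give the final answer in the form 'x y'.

12151 1260

d=93: √d = [9; 1,1,1,4,6,4,1,1,1,18] (ℓ=10, even), read p_9/q_9
a_0=9:  p_0=9·1+0=9,  q_0=9·0+1=1
a_1=1:  p_1=1·9+1=10,  q_1=1·1+0=1
a_2=1:  p_2=1·10+9=19,  q_2=1·1+1=2
…
a_4=4:  p_4=4·29+19=135,  q_4=4·3+2=14
…
a_7=1:  p_7=1·3491+839=4330,  q_7=1·362+87=449
a_8=1:  p_8=1·4330+3491=7821,  q_8=1·449+362=811
a_9=1:  p_9=1·7821+4330=12151,  q_9=1·811+449=1260
fundamental: x₁=12151, y₁=1260  (since 147646801 − 93·1587600 = 1)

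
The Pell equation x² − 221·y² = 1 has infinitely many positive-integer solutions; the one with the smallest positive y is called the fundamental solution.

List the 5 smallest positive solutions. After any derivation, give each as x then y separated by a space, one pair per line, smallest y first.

√221 = [14; 1,6,2,6,1,28, …], period ℓ=6 (even) → k=5
i=0: a=14 ⇒ p=14, q=1
i=1: a=1 ⇒ p=15, q=1
i=2: a=6 ⇒ p=104, q=7
i=3: a=2 ⇒ p=223, q=15
i=4: a=6 ⇒ p=1442, q=97
i=5: a=1 ⇒ p=1665, q=112
(x₁, y₁) = (1665, 112);  1665² − 221·112² = 1 ✓
k=2:  x_2 = 1665·1665+221·112·112 = 5544449,  y_2 = 1665·112+112·1665 = 372960
k=3:  x_3 = 1665·5544449+221·112·372960 = 18463013505,  y_3 = 1665·372960+112·5544449 = 1241956688
k=4:  x_4 = 1665·18463013505+221·112·1241956688 = 61481829427201,  y_4 = 1665·1241956688+112·18463013505 = 4135715398080
k=5:  x_5 = 1665·61481829427201+221·112·4135715398080 = 204734473529565825,  y_5 = 1665·4135715398080+112·61481829427201 = 13771931033649712

1665 112
5544449 372960
18463013505 1241956688
61481829427201 4135715398080
204734473529565825 13771931033649712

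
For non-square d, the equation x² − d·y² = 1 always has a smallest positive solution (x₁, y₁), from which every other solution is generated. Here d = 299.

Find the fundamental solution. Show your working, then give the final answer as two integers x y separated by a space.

415 24

√299 → a₀=17, period (3,2,3,34); ℓ=4 even so k=3
step 0: (17, 1)  from 17·(1,0) + (0,1)
…
step 2: (121, 7)  from 2·(52,3) + (17,1)
step 3: (415, 24)  from 3·(121,7) + (52,3)
→ (415, 24).  Check: 415²=172225, 299·24²=172224, difference 1.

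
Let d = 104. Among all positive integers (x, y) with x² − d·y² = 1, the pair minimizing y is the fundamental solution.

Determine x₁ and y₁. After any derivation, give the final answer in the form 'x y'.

51 5

[10; 5,20] for √104; ℓ=2 ⇒ convergent index 1
i=0: a=10 ⇒ p=10, q=1
i=1: a=5 ⇒ p=51, q=5
fundamental: x₁=51, y₁=5  (since 2601 − 104·25 = 1)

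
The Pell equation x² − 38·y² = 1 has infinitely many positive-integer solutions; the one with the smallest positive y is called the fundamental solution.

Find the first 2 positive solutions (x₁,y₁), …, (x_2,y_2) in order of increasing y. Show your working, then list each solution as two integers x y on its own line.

[6; 6,12] for √38; ℓ=2 ⇒ convergent index 1
k=0  a_k=6  p_k/q_k = 6/1
k=1  a_k=6  p_k/q_k = 37/6
→ (37, 6).  Check: 37²=1369, 38·6²=1368, difference 1.
(x_2, y_2) = (37·37 + 38·6·6, 37·6 + 6·37) = (2737, 444)

37 6
2737 444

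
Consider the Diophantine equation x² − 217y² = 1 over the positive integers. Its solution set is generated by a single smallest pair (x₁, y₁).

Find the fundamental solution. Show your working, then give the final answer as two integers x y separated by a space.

3844063 260952

[14; 1,2,1,2,1,…,2,1,28] for √217; ℓ=16 ⇒ convergent index 15
step 0: (14, 1)  from 14·(1,0) + (0,1)
…
step 4: (162, 11)  from 2·(59,4) + (44,3)
step 5: (221, 15)  from 1·(162,11) + (59,4)
…
step 10: (154218, 10469)  from 1·(139163,9447) + (15055,1022)
…
step 12: (740980, 50301)  from 2·(293381,19916) + (154218,10469)
step 13: (1034361, 70217)  from 1·(740980,50301) + (293381,19916)
step 14: (2809702, 190735)  from 2·(1034361,70217) + (740980,50301)
step 15: (3844063, 260952)  from 1·(2809702,190735) + (1034361,70217)
fundamental: x₁=3844063, y₁=260952  (since 14776820347969 − 217·68095946304 = 1)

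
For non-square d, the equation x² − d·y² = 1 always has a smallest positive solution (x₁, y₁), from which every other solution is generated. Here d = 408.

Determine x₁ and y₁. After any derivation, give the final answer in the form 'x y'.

√408 = [20; 5,40, …], period ℓ=2 (even) → k=1
k=0  a_k=20  p_k/q_k = 20/1
k=1  a_k=5  p_k/q_k = 101/5
→ (101, 5).  Check: 101²=10201, 408·5²=10200, difference 1.

101 5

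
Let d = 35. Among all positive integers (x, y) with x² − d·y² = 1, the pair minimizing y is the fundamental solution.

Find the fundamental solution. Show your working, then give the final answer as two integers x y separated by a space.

√35 → a₀=5, period (1,10); ℓ=2 even so k=1
i=0: a=5 ⇒ p=5, q=1
i=1: a=1 ⇒ p=6, q=1
(x₁, y₁) = (6, 1);  6² − 35·1² = 1 ✓

6 1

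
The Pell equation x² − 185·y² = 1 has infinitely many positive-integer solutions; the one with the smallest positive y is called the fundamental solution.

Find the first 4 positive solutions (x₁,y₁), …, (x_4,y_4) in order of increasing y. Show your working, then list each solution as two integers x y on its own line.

9249 680
171088001 12578640
3164785833249 232679682040
58542208172352001 4304108745797280

d=185: √d = [13; 1,1,1,1,26] (ℓ=5, odd), read p_9/q_9
k=0  a_k=13  p_k/q_k = 13/1
…
k=2  a_k=1  p_k/q_k = 27/2
…
k=4  a_k=1  p_k/q_k = 68/5
k=5  a_k=26  p_k/q_k = 1809/133
…
k=7  a_k=1  p_k/q_k = 3686/271
k=8  a_k=1  p_k/q_k = 5563/409
k=9  a_k=1  p_k/q_k = 9249/680
fundamental: x₁=9249, y₁=680  (since 85544001 − 185·462400 = 1)
n=2: (9249,680)∘(9249,680) = (9249·9249+185·680·680, 9249·680+680·9249) = (171088001,12578640)
n=3: (171088001,12578640)∘(9249,680) = (9249·171088001+185·680·12578640, 9249·12578640+680·171088001) = (3164785833249,232679682040)
n=4: (3164785833249,232679682040)∘(9249,680) = (9249·3164785833249+185·680·232679682040, 9249·232679682040+680·3164785833249) = (58542208172352001,4304108745797280)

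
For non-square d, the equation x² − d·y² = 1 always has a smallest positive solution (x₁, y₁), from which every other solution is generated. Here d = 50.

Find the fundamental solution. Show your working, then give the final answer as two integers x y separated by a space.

99 14

[7; 14] for √50; ℓ=1 ⇒ convergent index 1
i=0: a=7 ⇒ p=7, q=1
i=1: a=14 ⇒ p=99, q=14
→ (99, 14).  Check: 99²=9801, 50·14²=9800, difference 1.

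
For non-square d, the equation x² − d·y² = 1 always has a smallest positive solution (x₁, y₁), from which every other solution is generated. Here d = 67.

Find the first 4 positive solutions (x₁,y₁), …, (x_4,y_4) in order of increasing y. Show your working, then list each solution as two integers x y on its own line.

d=67: √d = [8; 5,2,1,1,7,1,1,2,5,16] (ℓ=10, even), read p_9/q_9
i=0: a=8 ⇒ p=8, q=1
i=1: a=5 ⇒ p=41, q=5
i=2: a=2 ⇒ p=90, q=11
…
i=4: a=1 ⇒ p=221, q=27
i=5: a=7 ⇒ p=1678, q=205
i=6: a=1 ⇒ p=1899, q=232
i=7: a=1 ⇒ p=3577, q=437
i=8: a=2 ⇒ p=9053, q=1106
i=9: a=5 ⇒ p=48842, q=5967
→ (48842, 5967).  Check: 48842²=2385540964, 67·5967²=2385540963, difference 1.
(x_2, y_2) = (48842·48842 + 67·5967·5967, 48842·5967 + 5967·48842) = (4771081927, 582880428)
(x_3, y_3) = (48842·4771081927 + 67·5967·582880428, 48842·582880428 + 5967·4771081927) = (466058366908226, 56938091722785)
(x_4, y_4) = (48842·466058366908226 + 67·5967·56938091722785, 48842·56938091722785 + 5967·466058366908226) = (45526445508292066657, 5561940551265649512)

48842 5967
4771081927 582880428
466058366908226 56938091722785
45526445508292066657 5561940551265649512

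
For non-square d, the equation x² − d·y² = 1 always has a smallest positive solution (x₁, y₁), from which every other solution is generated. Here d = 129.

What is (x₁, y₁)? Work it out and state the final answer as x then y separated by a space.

[11; 2,1,3,1,6,1,3,1,2,22] for √129; ℓ=10 ⇒ convergent index 9
i=0: a=11 ⇒ p=11, q=1
…
i=2: a=1 ⇒ p=34, q=3
i=3: a=3 ⇒ p=125, q=11
…
i=6: a=1 ⇒ p=1238, q=109
…
i=8: a=1 ⇒ p=6031, q=531
i=9: a=2 ⇒ p=16855, q=1484
(x₁, y₁) = (16855, 1484);  16855² − 129·1484² = 1 ✓

16855 1484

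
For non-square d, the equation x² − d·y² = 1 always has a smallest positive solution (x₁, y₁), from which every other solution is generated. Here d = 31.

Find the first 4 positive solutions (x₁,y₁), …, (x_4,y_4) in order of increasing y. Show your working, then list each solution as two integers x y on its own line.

1520 273
4620799 829920
14047227440 2522956527
42703566796801 7669787012160

d=31: √d = [5; 1,1,3,5,3,1,1,10] (ℓ=8, even), read p_7/q_7
step 0: (5, 1)  from 5·(1,0) + (0,1)
step 1: (6, 1)  from 1·(5,1) + (1,0)
step 2: (11, 2)  from 1·(6,1) + (5,1)
…
step 4: (206, 37)  from 5·(39,7) + (11,2)
step 5: (657, 118)  from 3·(206,37) + (39,7)
step 6: (863, 155)  from 1·(657,118) + (206,37)
step 7: (1520, 273)  from 1·(863,155) + (657,118)
(x₁, y₁) = (1520, 273);  1520² − 31·273² = 1 ✓
n=2: (1520,273)∘(1520,273) = (1520·1520+31·273·273, 1520·273+273·1520) = (4620799,829920)
n=3: (4620799,829920)∘(1520,273) = (1520·4620799+31·273·829920, 1520·829920+273·4620799) = (14047227440,2522956527)
n=4: (14047227440,2522956527)∘(1520,273) = (1520·14047227440+31·273·2522956527, 1520·2522956527+273·14047227440) = (42703566796801,7669787012160)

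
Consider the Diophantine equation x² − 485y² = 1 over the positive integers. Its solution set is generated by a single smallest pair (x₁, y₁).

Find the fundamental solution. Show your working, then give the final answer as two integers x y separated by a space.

d=485: √d = [22; 44] (ℓ=1, odd), read p_1/q_1
i=0: a=22 ⇒ p=22, q=1
i=1: a=44 ⇒ p=969, q=44
(x₁, y₁) = (969, 44);  969² − 485·44² = 1 ✓

969 44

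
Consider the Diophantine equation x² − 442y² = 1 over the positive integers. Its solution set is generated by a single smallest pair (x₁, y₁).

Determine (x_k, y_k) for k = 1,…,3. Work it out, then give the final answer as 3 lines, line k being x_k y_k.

883 42
1559377 74172
2753858899 130987710

√442 = [21; 42, …], period ℓ=1 (odd) → k=1
i=0: a=21 ⇒ p=21, q=1
i=1: a=42 ⇒ p=883, q=42
→ (883, 42).  Check: 883²=779689, 442·42²=779688, difference 1.
(x_2, y_2) = (883·883 + 442·42·42, 883·42 + 42·883) = (1559377, 74172)
(x_3, y_3) = (883·1559377 + 442·42·74172, 883·74172 + 42·1559377) = (2753858899, 130987710)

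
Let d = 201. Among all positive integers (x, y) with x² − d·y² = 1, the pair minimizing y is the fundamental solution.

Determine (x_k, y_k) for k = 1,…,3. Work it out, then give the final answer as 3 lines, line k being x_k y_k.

√201 = [14; 5,1,1,1,2,…,1,5,28, …], period ℓ=14 (even) → k=13
k=0  a_k=14  p_k/q_k = 14/1
k=1  a_k=5  p_k/q_k = 71/5
…
k=6  a_k=1  p_k/q_k = 879/62
…
k=12  a_k=1  p_k/q_k = 91402/6447
k=13  a_k=5  p_k/q_k = 515095/36332
fundamental: x₁=515095, y₁=36332  (since 265322859025 − 201·1320014224 = 1)
(x_2, y_2) = (515095·515095 + 201·36332·36332, 515095·36332 + 36332·515095) = (530645718049, 37428863080)
(x_3, y_3) = (515095·530645718049 + 201·36332·37428863080, 515095·37428863080 + 36332·530645718049) = (546665912276384215, 38558840456348868)

515095 36332
530645718049 37428863080
546665912276384215 38558840456348868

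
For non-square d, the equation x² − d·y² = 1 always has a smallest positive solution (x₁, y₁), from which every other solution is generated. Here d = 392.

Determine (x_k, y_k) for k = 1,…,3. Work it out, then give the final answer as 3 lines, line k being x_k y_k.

d=392: √d = [19; 1,3,1,38] (ℓ=4, even), read p_3/q_3
step 0: (19, 1)  from 19·(1,0) + (0,1)
step 1: (20, 1)  from 1·(19,1) + (1,0)
step 2: (79, 4)  from 3·(20,1) + (19,1)
step 3: (99, 5)  from 1·(79,4) + (20,1)
→ (99, 5).  Check: 99²=9801, 392·5²=9800, difference 1.
(99+5√392)^2 = 19601 + 990√392
(99+5√392)^3 = 3880899 + 196015√392

99 5
19601 990
3880899 196015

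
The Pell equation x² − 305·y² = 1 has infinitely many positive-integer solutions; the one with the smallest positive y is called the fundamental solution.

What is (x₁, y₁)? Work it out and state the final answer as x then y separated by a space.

√305 → a₀=17, period (2,6,2,34); ℓ=4 even so k=3
step 0: (17, 1)  from 17·(1,0) + (0,1)
…
step 2: (227, 13)  from 6·(35,2) + (17,1)
step 3: (489, 28)  from 2·(227,13) + (35,2)
→ (489, 28).  Check: 489²=239121, 305·28²=239120, difference 1.

489 28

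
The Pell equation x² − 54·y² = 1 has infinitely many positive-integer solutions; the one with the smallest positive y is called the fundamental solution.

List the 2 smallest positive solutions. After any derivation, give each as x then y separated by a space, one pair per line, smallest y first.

485 66
470449 64020

d=54: √d = [7; 2,1,6,1,2,14] (ℓ=6, even), read p_5/q_5
a_0=7:  p_0=7·1+0=7,  q_0=7·0+1=1
a_1=2:  p_1=2·7+1=15,  q_1=2·1+0=2
a_2=1:  p_2=1·15+7=22,  q_2=1·2+1=3
…
a_4=1:  p_4=1·147+22=169,  q_4=1·20+3=23
a_5=2:  p_5=2·169+147=485,  q_5=2·23+20=66
→ (485, 66).  Check: 485²=235225, 54·66²=235224, difference 1.
(485+66√54)^2 = 470449 + 64020√54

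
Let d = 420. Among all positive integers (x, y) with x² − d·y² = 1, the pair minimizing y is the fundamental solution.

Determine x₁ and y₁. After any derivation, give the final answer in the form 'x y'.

d=420: √d = [20; 2,40] (ℓ=2, even), read p_1/q_1
a_0=20:  p_0=20·1+0=20,  q_0=20·0+1=1
a_1=2:  p_1=2·20+1=41,  q_1=2·1+0=2
→ (41, 2).  Check: 41²=1681, 420·2²=1680, difference 1.

41 2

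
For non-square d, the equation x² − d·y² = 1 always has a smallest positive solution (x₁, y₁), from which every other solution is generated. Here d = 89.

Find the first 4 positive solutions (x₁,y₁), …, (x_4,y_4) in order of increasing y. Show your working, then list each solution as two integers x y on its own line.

500001 53000
500002000001 53000106000
500003000004500001 53000212000159000
500004000010000008000001 53000318000530000212000

√89 → a₀=9, period (2,3,3,2,18); ℓ=5 odd so k=9
k=0  a_k=9  p_k/q_k = 9/1
…
k=8  a_k=3  p_k/q_k = 216991/23001
k=9  a_k=2  p_k/q_k = 500001/53000
(x₁, y₁) = (500001, 53000);  500001² − 89·53000² = 1 ✓
k=2:  x_2 = 500001·500001+89·53000·53000 = 500002000001,  y_2 = 500001·53000+53000·500001 = 53000106000
k=3:  x_3 = 500001·500002000001+89·53000·53000106000 = 500003000004500001,  y_3 = 500001·53000106000+53000·500002000001 = 53000212000159000
k=4:  x_4 = 500001·500003000004500001+89·53000·53000212000159000 = 500004000010000008000001,  y_4 = 500001·53000212000159000+53000·500003000004500001 = 53000318000530000212000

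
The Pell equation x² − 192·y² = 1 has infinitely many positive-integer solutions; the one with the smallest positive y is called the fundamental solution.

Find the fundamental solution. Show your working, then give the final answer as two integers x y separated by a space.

√192 = [13; 1,5,1,26, …], period ℓ=4 (even) → k=3
k=0  a_k=13  p_k/q_k = 13/1
…
k=2  a_k=5  p_k/q_k = 83/6
k=3  a_k=1  p_k/q_k = 97/7
→ (97, 7).  Check: 97²=9409, 192·7²=9408, difference 1.

97 7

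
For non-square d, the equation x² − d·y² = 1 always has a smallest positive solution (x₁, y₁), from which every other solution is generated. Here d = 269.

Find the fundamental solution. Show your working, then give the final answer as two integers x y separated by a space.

13449 820

d=269: √d = [16; 2,2,32] (ℓ=3, odd), read p_5/q_5
i=0: a=16 ⇒ p=16, q=1
…
i=4: a=2 ⇒ p=5396, q=329
i=5: a=2 ⇒ p=13449, q=820
→ (13449, 820).  Check: 13449²=180875601, 269·820²=180875600, difference 1.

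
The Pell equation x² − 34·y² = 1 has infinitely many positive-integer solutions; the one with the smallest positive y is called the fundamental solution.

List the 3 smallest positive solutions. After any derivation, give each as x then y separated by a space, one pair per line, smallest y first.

[5; 1,4,1,10] for √34; ℓ=4 ⇒ convergent index 3
i=0: a=5 ⇒ p=5, q=1
…
i=2: a=4 ⇒ p=29, q=5
i=3: a=1 ⇒ p=35, q=6
(x₁, y₁) = (35, 6);  35² − 34·6² = 1 ✓
(35+6√34)^2 = 2449 + 420√34
(35+6√34)^3 = 171395 + 29394√34

35 6
2449 420
171395 29394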